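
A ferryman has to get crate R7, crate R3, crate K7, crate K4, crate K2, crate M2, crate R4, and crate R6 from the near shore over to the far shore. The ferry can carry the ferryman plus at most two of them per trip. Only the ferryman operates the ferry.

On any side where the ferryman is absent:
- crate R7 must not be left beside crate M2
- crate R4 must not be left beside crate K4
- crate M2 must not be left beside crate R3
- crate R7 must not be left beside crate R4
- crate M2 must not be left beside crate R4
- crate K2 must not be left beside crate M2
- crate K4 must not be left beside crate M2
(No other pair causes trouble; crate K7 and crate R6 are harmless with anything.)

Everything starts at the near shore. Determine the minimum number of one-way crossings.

13

Counting alone: the ferryman can take at most 2 across per trip to the far shore, so moving all 8 needs at least 4 loaded trips out, with a return between consecutive ones — at least 7 crossings.
The safety rule pushes this higher. Following every safe sequence of crossings, the most of the 8 that can be at the far shore as the ferry arrives there on crossings 7, 9, 11 is 5, 6, 7 respectively — never all 8.
So no plan with fewer than 13 crossings exists, and this one achieves 13:
1. Ferryman goes to the far shore with crate M2 and crate R4.
2. Ferryman goes back to the near shore with crate M2.
3. Ferryman goes to the far shore with crate M2 and crate R3.
4. Ferryman goes back to the near shore with crate M2.
5. Ferryman goes to the far shore with crate K7 and crate M2.
6. Ferryman goes back to the near shore with crate M2.
7. Ferryman goes to the far shore with crate K2 and crate M2.
8. Ferryman goes back to the near shore with crate M2.
9. Ferryman goes to the far shore with crate K4 and crate R7.
10. Ferryman goes back to the near shore with crate R4.
11. Ferryman goes to the far shore with crate M2 and crate R6.
12. Ferryman goes back to the near shore with crate M2.
13. Ferryman goes to the far shore with crate M2 and crate R4.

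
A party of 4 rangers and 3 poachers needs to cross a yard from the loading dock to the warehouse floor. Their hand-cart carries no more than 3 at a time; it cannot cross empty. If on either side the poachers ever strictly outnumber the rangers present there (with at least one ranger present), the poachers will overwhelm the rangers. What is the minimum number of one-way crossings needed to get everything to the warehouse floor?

5

Counting alone: each trip to the warehouse floor takes at most 3 across and each return brings at least 1 back, so after t trips out (and t−1 returns) at most 3t − (t−1) of the 7 are across; that first reaches 7 at t = 3, so at least 5 crossings are needed.
The plan below uses exactly 5 crossings, so it is optimal:
1. 3 poachers → the warehouse floor.  (the loading dock: 4R 0P; the warehouse floor: 0R 3P)
2. 1 poacher ← the loading dock.  (the loading dock: 4R 1P; the warehouse floor: 0R 2P)
3. 3 rangers → the warehouse floor.  (the loading dock: 1R 1P; the warehouse floor: 3R 2P)
4. 1 ranger ← the loading dock.  (the loading dock: 2R 1P; the warehouse floor: 2R 2P)
5. 2 rangers and 1 poacher → the warehouse floor.  (the loading dock: 0R 0P; the warehouse floor: 4R 3P)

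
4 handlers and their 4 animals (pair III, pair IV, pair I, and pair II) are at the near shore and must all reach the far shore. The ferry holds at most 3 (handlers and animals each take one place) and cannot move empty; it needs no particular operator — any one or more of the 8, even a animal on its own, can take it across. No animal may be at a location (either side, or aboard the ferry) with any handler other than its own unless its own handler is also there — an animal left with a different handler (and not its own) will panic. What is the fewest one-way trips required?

Counting alone: each trip to the far shore takes at most 3 across and each return brings at least 1 back, so after t trips out (and t−1 returns) at most 3t − (t−1) of the 8 are across; that first reaches 8 at t = 4, so at least 7 crossings are needed.
The safety rule pushes this higher. Following every safe sequence of crossings, the most of the 8 that can be at the far shore as the ferry arrives there on crossing 7 is 7 — never all 8.
So no plan with fewer than 9 crossings exists, and this one achieves 9:
1. animal III and handler III cross → the far shore.
2. handler III crosses ← the near shore.
3. animal IV, handler III, and handler IV cross → the far shore.
4. animal III and handler III cross ← the near shore.
5. handler I, handler II, and handler III cross → the far shore.
6. animal IV crosses ← the near shore.
7. animal III and animal IV cross → the far shore.
8. animal III crosses ← the near shore.
9. animal I, animal II, and animal III cross → the far shore.

9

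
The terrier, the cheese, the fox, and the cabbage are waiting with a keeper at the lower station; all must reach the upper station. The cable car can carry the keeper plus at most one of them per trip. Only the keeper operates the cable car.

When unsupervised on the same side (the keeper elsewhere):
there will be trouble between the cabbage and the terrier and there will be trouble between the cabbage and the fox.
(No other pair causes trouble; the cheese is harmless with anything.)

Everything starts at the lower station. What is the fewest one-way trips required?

9

Counting alone: the keeper can take at most 1 across per trip to the upper station, so moving all 4 needs at least 4 loaded trips out, with a return between consecutive ones — at least 7 crossings.
The safety rule pushes this higher. Following every safe sequence of crossings, the most of the 4 that can be at the upper station as the cable car arrives there on crossing 7 is 3 — never all 4.
So no plan with fewer than 9 crossings exists, and this one achieves 9:
1. Keeper goes to the upper station with the cabbage.  [the lower station: the cheese, the fox, the terrier | the upper station: the cabbage]
2. Keeper goes back to the lower station alone.  [the lower station: the cheese, the fox, the terrier | the upper station: the cabbage]
3. Keeper goes to the upper station with the terrier.  [the lower station: the cheese, the fox | the upper station: the cabbage, the terrier]
4. Keeper goes back to the lower station with the cabbage.  [the lower station: the cabbage, the cheese, the fox | the upper station: the terrier]
5. Keeper goes to the upper station with the fox.  [the lower station: the cabbage, the cheese | the upper station: the fox, the terrier]
6. Keeper goes back to the lower station alone.  [the lower station: the cabbage, the cheese | the upper station: the fox, the terrier]
7. Keeper goes to the upper station with the cheese.  [the lower station: the cabbage | the upper station: the cheese, the fox, the terrier]
8. Keeper goes back to the lower station alone.  [the lower station: the cabbage | the upper station: the cheese, the fox, the terrier]
9. Keeper goes to the upper station with the cabbage.  [the lower station: — | the upper station: the cabbage, the cheese, the fox, the terrier]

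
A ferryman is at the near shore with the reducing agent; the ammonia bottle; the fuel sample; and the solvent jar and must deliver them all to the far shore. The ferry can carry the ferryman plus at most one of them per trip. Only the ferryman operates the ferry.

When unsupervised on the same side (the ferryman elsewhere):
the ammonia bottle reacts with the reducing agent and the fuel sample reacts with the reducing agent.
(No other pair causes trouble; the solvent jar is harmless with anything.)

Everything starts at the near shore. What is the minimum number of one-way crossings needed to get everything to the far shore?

Counting alone: the ferryman can take at most 1 across per trip to the far shore, so moving all 4 needs at least 4 loaded trips out, with a return between consecutive ones — at least 7 crossings.
The safety rule pushes this higher. Following every safe sequence of crossings, the most of the 4 that can be at the far shore as the ferry arrives there on crossing 7 is 3 — never all 4.
So no plan with fewer than 9 crossings exists, and this one achieves 9:
1. Ferryman goes to the far shore with the reducing agent.
2. Ferryman goes back to the near shore alone.
3. Ferryman goes to the far shore with the ammonia bottle.
4. Ferryman goes back to the near shore with the reducing agent.
5. Ferryman goes to the far shore with the fuel sample.
6. Ferryman goes back to the near shore alone.
7. Ferryman goes to the far shore with the solvent jar.
8. Ferryman goes back to the near shore alone.
9. Ferryman goes to the far shore with the reducing agent.

9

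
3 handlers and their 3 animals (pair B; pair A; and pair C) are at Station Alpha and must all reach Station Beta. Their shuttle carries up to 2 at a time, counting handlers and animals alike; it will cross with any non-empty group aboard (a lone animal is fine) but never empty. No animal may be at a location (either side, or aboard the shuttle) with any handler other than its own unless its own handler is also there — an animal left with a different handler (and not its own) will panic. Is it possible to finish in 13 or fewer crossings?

Yes

Yes — this plan uses 11 crossings (≤ 13):
1. animal B and handler B cross → Station Beta.
2. handler B crosses ← Station Alpha.
3. animal A and animal C cross → Station Beta.
4. animal B crosses ← Station Alpha.
5. handler A and handler C cross → Station Beta.
6. animal A and handler A cross ← Station Alpha.
7. handler A and handler B cross → Station Beta.
8. animal C crosses ← Station Alpha.
9. animal A and animal B cross → Station Beta.
10. handler C crosses ← Station Alpha.
11. animal C and handler C cross → Station Beta.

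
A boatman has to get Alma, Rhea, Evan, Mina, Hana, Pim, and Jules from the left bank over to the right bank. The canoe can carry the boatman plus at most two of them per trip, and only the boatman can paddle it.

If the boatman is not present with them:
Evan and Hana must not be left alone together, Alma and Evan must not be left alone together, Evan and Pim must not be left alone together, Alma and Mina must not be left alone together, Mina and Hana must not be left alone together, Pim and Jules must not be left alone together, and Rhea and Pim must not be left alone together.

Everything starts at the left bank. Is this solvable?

Whatever the first load, the items left behind include a forbidden pair without the boatman. No opening move is safe, so no plan exists.

No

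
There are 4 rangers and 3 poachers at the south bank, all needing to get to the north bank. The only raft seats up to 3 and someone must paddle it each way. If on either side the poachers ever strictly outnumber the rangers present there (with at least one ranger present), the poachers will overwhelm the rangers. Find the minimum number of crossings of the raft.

Counting alone: each trip to the north bank takes at most 3 across and each return brings at least 1 back, so after t trips out (and t−1 returns) at most 3t − (t−1) of the 7 are across; that first reaches 7 at t = 3, so at least 5 crossings are needed.
The plan below uses exactly 5 crossings, so it is optimal:
1. 3 poachers → the north bank.  (the south bank: 4R 0P; the north bank: 0R 3P)
2. 1 poacher ← the south bank.  (the south bank: 4R 1P; the north bank: 0R 2P)
3. 3 rangers → the north bank.  (the south bank: 1R 1P; the north bank: 3R 2P)
4. 1 ranger ← the south bank.  (the south bank: 2R 1P; the north bank: 2R 2P)
5. 2 rangers and 1 poacher → the north bank.  (the south bank: 0R 0P; the north bank: 4R 3P)

5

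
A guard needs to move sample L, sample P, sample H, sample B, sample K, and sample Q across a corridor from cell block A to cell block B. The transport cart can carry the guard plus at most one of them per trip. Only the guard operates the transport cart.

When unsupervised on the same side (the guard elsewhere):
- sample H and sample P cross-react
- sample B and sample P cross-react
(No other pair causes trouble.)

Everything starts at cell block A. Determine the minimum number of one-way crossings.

13

Counting alone: the guard can take at most 1 across per trip to cell block B, so moving all 6 needs at least 6 loaded trips out, with a return between consecutive ones — at least 11 crossings.
The safety rule pushes this higher. Following every safe sequence of crossings, the most of the 6 that can be at cell block B as the transport cart arrives there on crossing 11 is 5 — never all 6.
So no plan with fewer than 13 crossings exists, and this one achieves 13:
1. Guard goes to cell block B with sample P.  [cell block A: sample B, sample H, sample K, sample L, sample Q | cell block B: sample P]
2. Guard goes back to cell block A alone.  [cell block A: sample B, sample H, sample K, sample L, sample Q | cell block B: sample P]
3. Guard goes to cell block B with sample L.  [cell block A: sample B, sample H, sample K, sample Q | cell block B: sample L, sample P]
4. Guard goes back to cell block A alone.  [cell block A: sample B, sample H, sample K, sample Q | cell block B: sample L, sample P]
5. Guard goes to cell block B with sample H.  [cell block A: sample B, sample K, sample Q | cell block B: sample H, sample L, sample P]
6. Guard goes back to cell block A with sample P.  [cell block A: sample B, sample K, sample P, sample Q | cell block B: sample H, sample L]
7. Guard goes to cell block B with sample B.  [cell block A: sample K, sample P, sample Q | cell block B: sample B, sample H, sample L]
8. Guard goes back to cell block A alone.  [cell block A: sample K, sample P, sample Q | cell block B: sample B, sample H, sample L]
9. Guard goes to cell block B with sample K.  [cell block A: sample P, sample Q | cell block B: sample B, sample H, sample K, sample L]
10. Guard goes back to cell block A alone.  [cell block A: sample P, sample Q | cell block B: sample B, sample H, sample K, sample L]
11. Guard goes to cell block B with sample Q.  [cell block A: sample P | cell block B: sample B, sample H, sample K, sample L, sample Q]
12. Guard goes back to cell block A alone.  [cell block A: sample P | cell block B: sample B, sample H, sample K, sample L, sample Q]
13. Guard goes to cell block B with sample P.  [cell block A: — | cell block B: sample B, sample H, sample K, sample L, sample P, sample Q]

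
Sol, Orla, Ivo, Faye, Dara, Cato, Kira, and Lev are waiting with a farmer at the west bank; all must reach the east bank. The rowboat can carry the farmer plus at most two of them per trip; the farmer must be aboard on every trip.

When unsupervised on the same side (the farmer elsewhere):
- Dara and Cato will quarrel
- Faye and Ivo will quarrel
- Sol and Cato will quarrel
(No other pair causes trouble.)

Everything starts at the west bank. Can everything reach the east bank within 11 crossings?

Yes — this plan uses 9 crossings (≤ 11):
1. Farmer goes to the east bank with Cato and Ivo.  [the west bank: Dara, Faye, Kira, Lev, Orla, Sol | the east bank: Cato, Ivo]
2. Farmer goes back to the west bank alone.  [the west bank: Dara, Faye, Kira, Lev, Orla, Sol | the east bank: Cato, Ivo]
3. Farmer goes to the east bank with Sol.  [the west bank: Dara, Faye, Kira, Lev, Orla | the east bank: Cato, Ivo, Sol]
4. Farmer goes back to the west bank with Cato.  [the west bank: Cato, Dara, Faye, Kira, Lev, Orla | the east bank: Ivo, Sol]
5. Farmer goes to the east bank with Dara and Orla.  [the west bank: Cato, Faye, Kira, Lev | the east bank: Dara, Ivo, Orla, Sol]
6. Farmer goes back to the west bank alone.  [the west bank: Cato, Faye, Kira, Lev | the east bank: Dara, Ivo, Orla, Sol]
7. Farmer goes to the east bank with Kira and Lev.  [the west bank: Cato, Faye | the east bank: Dara, Ivo, Kira, Lev, Orla, Sol]
8. Farmer goes back to the west bank alone.  [the west bank: Cato, Faye | the east bank: Dara, Ivo, Kira, Lev, Orla, Sol]
9. Farmer goes to the east bank with Cato and Faye.  [the west bank: — | the east bank: Cato, Dara, Faye, Ivo, Kira, Lev, Orla, Sol]

Yes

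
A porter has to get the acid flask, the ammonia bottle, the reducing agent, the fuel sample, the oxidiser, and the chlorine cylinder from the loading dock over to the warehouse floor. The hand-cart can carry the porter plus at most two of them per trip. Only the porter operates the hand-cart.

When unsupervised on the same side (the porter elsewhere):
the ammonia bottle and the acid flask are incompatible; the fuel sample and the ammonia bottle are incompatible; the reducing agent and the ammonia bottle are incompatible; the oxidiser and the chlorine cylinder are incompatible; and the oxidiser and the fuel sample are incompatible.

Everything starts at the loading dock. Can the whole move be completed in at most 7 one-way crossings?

Yes — this plan uses 7 crossings (≤ 7):
1. Porter goes to the warehouse floor with the ammonia bottle and the oxidiser.
2. Porter goes back to the loading dock alone.
3. Porter goes to the warehouse floor with the acid flask and the reducing agent.
4. Porter goes back to the loading dock with the ammonia bottle.
5. Porter goes to the warehouse floor with the chlorine cylinder and the fuel sample.
6. Porter goes back to the loading dock with the oxidiser.
7. Porter goes to the warehouse floor with the ammonia bottle and the oxidiser.

Yes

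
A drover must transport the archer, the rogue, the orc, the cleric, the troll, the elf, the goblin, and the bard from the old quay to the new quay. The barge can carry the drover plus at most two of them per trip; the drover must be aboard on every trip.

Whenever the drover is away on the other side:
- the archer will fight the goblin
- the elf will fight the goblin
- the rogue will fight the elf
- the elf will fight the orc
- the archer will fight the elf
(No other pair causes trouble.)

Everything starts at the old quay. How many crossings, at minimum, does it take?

Counting alone: the drover can take at most 2 across per trip to the new quay, so moving all 8 needs at least 4 loaded trips out, with a return between consecutive ones — at least 7 crossings.
The safety rule pushes this higher. Following every safe sequence of crossings, the most of the 8 that can be at the new quay as the barge arrives there on crossings 7, 9, 11 is 5, 6, 7 respectively — never all 8.
So no plan with fewer than 13 crossings exists, and this one achieves 13:
1. Drover goes to the new quay with the archer and the elf.
2. Drover goes back to the old quay with the archer.
3. Drover goes to the new quay with the archer and the rogue.
4. Drover goes back to the old quay with the elf.
5. Drover goes to the new quay with the elf and the orc.
6. Drover goes back to the old quay with the elf.
7. Drover goes to the new quay with the cleric and the elf.
8. Drover goes back to the old quay with the elf.
9. Drover goes to the new quay with the elf and the troll.
10. Drover goes back to the old quay with the elf.
11. Drover goes to the new quay with the bard and the elf.
12. Drover goes back to the old quay with the elf.
13. Drover goes to the new quay with the elf and the goblin.

13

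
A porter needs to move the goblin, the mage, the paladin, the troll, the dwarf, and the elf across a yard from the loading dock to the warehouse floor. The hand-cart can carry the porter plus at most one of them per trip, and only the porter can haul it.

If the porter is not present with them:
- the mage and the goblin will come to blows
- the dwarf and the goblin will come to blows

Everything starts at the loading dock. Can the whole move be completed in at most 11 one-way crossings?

Counting alone: the porter can take at most 1 across per trip to the warehouse floor, so moving all 6 needs at least 6 loaded trips out, with a return between consecutive ones — at least 11 crossings.
The safety rule pushes this higher. Following every safe sequence of crossings, the most of the 6 that can be at the warehouse floor as the hand-cart arrives there on crossing 11 is 5 — never all 6.
So the move cannot be finished within 11 crossings. (The shortest complete plan takes 13:)
1. Porter goes to the warehouse floor with the goblin.  [the loading dock: the dwarf, the elf, the mage, the paladin, the troll | the warehouse floor: the goblin]
2. Porter goes back to the loading dock alone.  [the loading dock: the dwarf, the elf, the mage, the paladin, the troll | the warehouse floor: the goblin]
3. Porter goes to the warehouse floor with the mage.  [the loading dock: the dwarf, the elf, the paladin, the troll | the warehouse floor: the goblin, the mage]
4. Porter goes back to the loading dock with the goblin.  [the loading dock: the dwarf, the elf, the goblin, the paladin, the troll | the warehouse floor: the mage]
5. Porter goes to the warehouse floor with the dwarf.  [the loading dock: the elf, the goblin, the paladin, the troll | the warehouse floor: the dwarf, the mage]
6. Porter goes back to the loading dock alone.  [the loading dock: the elf, the goblin, the paladin, the troll | the warehouse floor: the dwarf, the mage]
7. Porter goes to the warehouse floor with the paladin.  [the loading dock: the elf, the goblin, the troll | the warehouse floor: the dwarf, the mage, the paladin]
8. Porter goes back to the loading dock alone.  [the loading dock: the elf, the goblin, the troll | the warehouse floor: the dwarf, the mage, the paladin]
9. Porter goes to the warehouse floor with the troll.  [the loading dock: the elf, the goblin | the warehouse floor: the dwarf, the mage, the paladin, the troll]
10. Porter goes back to the loading dock alone.  [the loading dock: the elf, the goblin | the warehouse floor: the dwarf, the mage, the paladin, the troll]
11. Porter goes to the warehouse floor with the elf.  [the loading dock: the goblin | the warehouse floor: the dwarf, the elf, the mage, the paladin, the troll]
12. Porter goes back to the loading dock alone.  [the loading dock: the goblin | the warehouse floor: the dwarf, the elf, the mage, the paladin, the troll]
13. Porter goes to the warehouse floor with the goblin.  [the loading dock: — | the warehouse floor: the dwarf, the elf, the goblin, the mage, the paladin, the troll]

No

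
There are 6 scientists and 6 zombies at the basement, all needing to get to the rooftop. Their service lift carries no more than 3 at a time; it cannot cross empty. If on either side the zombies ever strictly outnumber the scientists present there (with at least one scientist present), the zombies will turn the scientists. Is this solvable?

Following every safe sequence of crossings from the start, the most of the 12 that can be at the rooftop as the service lift arrives there on crossings 1, 3, 5 is 3, 5, 6 respectively; the best ever achieved is 6 of 12.
From crossing 7 on, no configuration arises that was not already reachable earlier: only 17 distinct safe configurations (who is on which side, and where the service lift is) can ever be reached, none of them has everyone across, and every continuation just revisits them. They are: 0 scientists + 0 zombies across (service lift back at the start); 0 scientists + 1 zombie across (service lift there); 0 scientists + 1 zombie across (service lift back at the start); 0 scientists + 2 zombies across (service lift there); 0 scientists + 2 zombies across (service lift back at the start); 0 scientists + 3 zombies across (service lift there); 0 scientists + 3 zombies across (service lift back at the start); 0 scientists + 4 zombies across (service lift there); 0 scientists + 4 zombies across (service lift back at the start); 0 scientists + 5 zombies across (service lift there); 0 scientists + 5 zombies across (service lift back at the start); 0 scientists + 6 zombies across (service lift there); 1 scientist + 1 zombie across (service lift there); 1 scientist + 1 zombie across (service lift back at the start); 2 scientists + 2 zombies across (service lift there); 2 scientists + 2 zombies across (service lift back at the start); 3 scientists + 3 zombies across (service lift there). So no valid plan exists.

No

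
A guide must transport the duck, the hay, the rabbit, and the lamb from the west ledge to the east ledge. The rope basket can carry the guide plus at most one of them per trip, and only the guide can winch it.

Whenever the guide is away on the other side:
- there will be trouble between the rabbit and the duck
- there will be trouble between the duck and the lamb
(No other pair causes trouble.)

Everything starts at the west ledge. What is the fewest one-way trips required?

9

Counting alone: the guide can take at most 1 across per trip to the east ledge, so moving all 4 needs at least 4 loaded trips out, with a return between consecutive ones — at least 7 crossings.
The safety rule pushes this higher. Following every safe sequence of crossings, the most of the 4 that can be at the east ledge as the rope basket arrives there on crossing 7 is 3 — never all 4.
So no plan with fewer than 9 crossings exists, and this one achieves 9:
1. Guide goes to the east ledge with the duck.  [the west ledge: the hay, the lamb, the rabbit | the east ledge: the duck]
2. Guide goes back to the west ledge alone.  [the west ledge: the hay, the lamb, the rabbit | the east ledge: the duck]
3. Guide goes to the east ledge with the hay.  [the west ledge: the lamb, the rabbit | the east ledge: the duck, the hay]
4. Guide goes back to the west ledge alone.  [the west ledge: the lamb, the rabbit | the east ledge: the duck, the hay]
5. Guide goes to the east ledge with the rabbit.  [the west ledge: the lamb | the east ledge: the duck, the hay, the rabbit]
6. Guide goes back to the west ledge with the duck.  [the west ledge: the duck, the lamb | the east ledge: the hay, the rabbit]
7. Guide goes to the east ledge with the lamb.  [the west ledge: the duck | the east ledge: the hay, the lamb, the rabbit]
8. Guide goes back to the west ledge alone.  [the west ledge: the duck | the east ledge: the hay, the lamb, the rabbit]
9. Guide goes to the east ledge with the duck.  [the west ledge: — | the east ledge: the duck, the hay, the lamb, the rabbit]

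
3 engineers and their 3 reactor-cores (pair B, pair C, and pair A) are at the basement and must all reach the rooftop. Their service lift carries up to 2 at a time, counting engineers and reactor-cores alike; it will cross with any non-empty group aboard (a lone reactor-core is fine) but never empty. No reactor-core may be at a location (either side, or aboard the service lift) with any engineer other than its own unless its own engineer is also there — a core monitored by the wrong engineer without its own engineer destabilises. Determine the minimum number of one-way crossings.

Counting alone: each trip to the rooftop takes at most 2 across and each return brings at least 1 back, so after t trips out (and t−1 returns) at most 2t − (t−1) of the 6 are across; that first reaches 6 at t = 5, so at least 9 crossings are needed.
The safety rule pushes this higher. Following every safe sequence of crossings, the most of the 6 that can be at the rooftop as the service lift arrives there on crossing 9 is 5 — never all 6.
So no plan with fewer than 11 crossings exists, and this one achieves 11:
1. engineer B and reactor-core B cross → the rooftop.
2. engineer B crosses ← the basement.
3. reactor-core A and reactor-core C cross → the rooftop.
4. reactor-core B crosses ← the basement.
5. engineer A and engineer C cross → the rooftop.
6. engineer C and reactor-core C cross ← the basement.
7. engineer B and engineer C cross → the rooftop.
8. reactor-core A crosses ← the basement.
9. reactor-core B and reactor-core C cross → the rooftop.
10. engineer A crosses ← the basement.
11. engineer A and reactor-core A cross → the rooftop.

11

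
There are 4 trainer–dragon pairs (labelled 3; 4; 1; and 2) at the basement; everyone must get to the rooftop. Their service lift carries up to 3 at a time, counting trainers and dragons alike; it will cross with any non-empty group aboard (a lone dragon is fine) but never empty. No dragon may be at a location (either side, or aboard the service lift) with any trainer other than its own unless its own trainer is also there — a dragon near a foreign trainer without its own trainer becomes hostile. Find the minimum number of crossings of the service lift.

9

Counting alone: each trip to the rooftop takes at most 3 across and each return brings at least 1 back, so after t trips out (and t−1 returns) at most 3t − (t−1) of the 8 are across; that first reaches 8 at t = 4, so at least 7 crossings are needed.
The safety rule pushes this higher. Following every safe sequence of crossings, the most of the 8 that can be at the rooftop as the service lift arrives there on crossing 7 is 7 — never all 8.
So no plan with fewer than 9 crossings exists, and this one achieves 9:
1. dragon 3 and trainer 3 cross → the rooftop.
2. trainer 3 crosses ← the basement.
3. dragon 4, trainer 3, and trainer 4 cross → the rooftop.
4. dragon 3 and trainer 3 cross ← the basement.
5. trainer 1, trainer 2, and trainer 3 cross → the rooftop.
6. dragon 4 crosses ← the basement.
7. dragon 3 and dragon 4 cross → the rooftop.
8. dragon 3 crosses ← the basement.
9. dragon 1, dragon 2, and dragon 3 cross → the rooftop.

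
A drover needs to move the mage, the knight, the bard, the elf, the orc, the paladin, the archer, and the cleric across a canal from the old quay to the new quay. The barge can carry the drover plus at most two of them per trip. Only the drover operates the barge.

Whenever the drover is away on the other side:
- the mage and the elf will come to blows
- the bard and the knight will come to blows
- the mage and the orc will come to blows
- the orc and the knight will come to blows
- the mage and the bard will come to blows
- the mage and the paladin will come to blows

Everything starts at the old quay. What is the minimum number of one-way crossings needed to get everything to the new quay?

Counting alone: the drover can take at most 2 across per trip to the new quay, so moving all 8 needs at least 4 loaded trips out, with a return between consecutive ones — at least 7 crossings.
The safety rule pushes this higher. Following every safe sequence of crossings, the most of the 8 that can be at the new quay as the barge arrives there on crossing 7 is 7 — never all 8.
So no plan with fewer than 9 crossings exists, and this one achieves 9:
1. Drover goes to the new quay with the knight and the mage.  [the old quay: the archer, the bard, the cleric, the elf, the orc, the paladin | the new quay: the knight, the mage]
2. Drover goes back to the old quay alone.  [the old quay: the archer, the bard, the cleric, the elf, the orc, the paladin | the new quay: the knight, the mage]
3. Drover goes to the new quay with the bard and the elf.  [the old quay: the archer, the cleric, the orc, the paladin | the new quay: the bard, the elf, the knight, the mage]
4. Drover goes back to the old quay with the knight and the mage.  [the old quay: the archer, the cleric, the knight, the mage, the orc, the paladin | the new quay: the bard, the elf]
5. Drover goes to the new quay with the orc and the paladin.  [the old quay: the archer, the cleric, the knight, the mage | the new quay: the bard, the elf, the orc, the paladin]
6. Drover goes back to the old quay alone.  [the old quay: the archer, the cleric, the knight, the mage | the new quay: the bard, the elf, the orc, the paladin]
7. Drover goes to the new quay with the archer and the cleric.  [the old quay: the knight, the mage | the new quay: the archer, the bard, the cleric, the elf, the orc, the paladin]
8. Drover goes back to the old quay alone.  [the old quay: the knight, the mage | the new quay: the archer, the bard, the cleric, the elf, the orc, the paladin]
9. Drover goes to the new quay with the knight and the mage.  [the old quay: — | the new quay: the archer, the bard, the cleric, the elf, the knight, the mage, the orc, the paladin]

9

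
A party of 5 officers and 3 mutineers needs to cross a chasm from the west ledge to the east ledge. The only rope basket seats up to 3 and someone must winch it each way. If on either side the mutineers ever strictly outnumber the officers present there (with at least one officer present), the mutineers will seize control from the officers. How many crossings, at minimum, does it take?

7

Counting alone: each trip to the east ledge takes at most 3 across and each return brings at least 1 back, so after t trips out (and t−1 returns) at most 3t − (t−1) of the 8 are across; that first reaches 8 at t = 4, so at least 7 crossings are needed.
The plan below uses exactly 7 crossings, so it is optimal:
1. 2 mutineers → the east ledge.  (the west ledge: 5O 1M; the east ledge: 0O 2M)
2. 1 mutineer ← the west ledge.  (the west ledge: 5O 2M; the east ledge: 0O 1M)
3. 2 officers and 1 mutineer → the east ledge.  (the west ledge: 3O 1M; the east ledge: 2O 2M)
4. 1 mutineer ← the west ledge.  (the west ledge: 3O 2M; the east ledge: 2O 1M)
5. 1 officer and 2 mutineers → the east ledge.  (the west ledge: 2O 0M; the east ledge: 3O 3M)
6. 1 mutineer ← the west ledge.  (the west ledge: 2O 1M; the east ledge: 3O 2M)
7. 2 officers and 1 mutineer → the east ledge.  (the west ledge: 0O 0M; the east ledge: 5O 3M)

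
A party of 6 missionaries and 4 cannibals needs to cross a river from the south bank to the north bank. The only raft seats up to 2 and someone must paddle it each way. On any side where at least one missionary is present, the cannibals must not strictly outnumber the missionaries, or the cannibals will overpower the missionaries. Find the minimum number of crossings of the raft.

17

Counting alone: each trip to the north bank takes at most 2 across and each return brings at least 1 back, so after t trips out (and t−1 returns) at most 2t − (t−1) of the 10 are across; that first reaches 10 at t = 9, so at least 17 crossings are needed.
The plan below uses exactly 17 crossings, so it is optimal:
1. 2 cannibals → the north bank.  (the south bank: 6M 2C; the north bank: 0M 2C)
2. 1 cannibal ← the south bank.  (the south bank: 6M 3C; the north bank: 0M 1C)
3. 2 cannibals → the north bank.  (the south bank: 6M 1C; the north bank: 0M 3C)
4. 1 cannibal ← the south bank.  (the south bank: 6M 2C; the north bank: 0M 2C)
5. 2 missionaries → the north bank.  (the south bank: 4M 2C; the north bank: 2M 2C)
6. 1 cannibal ← the south bank.  (the south bank: 4M 3C; the north bank: 2M 1C)
7. 1 missionary and 1 cannibal → the north bank.  (the south bank: 3M 2C; the north bank: 3M 2C)
8. 1 cannibal ← the south bank.  (the south bank: 3M 3C; the north bank: 3M 1C)
9. 2 cannibals → the north bank.  (the south bank: 3M 1C; the north bank: 3M 3C)
10. 1 cannibal ← the south bank.  (the south bank: 3M 2C; the north bank: 3M 2C)
11. 1 missionary and 1 cannibal → the north bank.  (the south bank: 2M 1C; the north bank: 4M 3C)
12. 1 cannibal ← the south bank.  (the south bank: 2M 2C; the north bank: 4M 2C)
13. 2 cannibals → the north bank.  (the south bank: 2M 0C; the north bank: 4M 4C)
14. 1 cannibal ← the south bank.  (the south bank: 2M 1C; the north bank: 4M 3C)
15. 1 missionary and 1 cannibal → the north bank.  (the south bank: 1M 0C; the north bank: 5M 4C)
16. 1 cannibal ← the south bank.  (the south bank: 1M 1C; the north bank: 5M 3C)
17. 1 missionary and 1 cannibal → the north bank.  (the south bank: 0M 0C; the north bank: 6M 4C)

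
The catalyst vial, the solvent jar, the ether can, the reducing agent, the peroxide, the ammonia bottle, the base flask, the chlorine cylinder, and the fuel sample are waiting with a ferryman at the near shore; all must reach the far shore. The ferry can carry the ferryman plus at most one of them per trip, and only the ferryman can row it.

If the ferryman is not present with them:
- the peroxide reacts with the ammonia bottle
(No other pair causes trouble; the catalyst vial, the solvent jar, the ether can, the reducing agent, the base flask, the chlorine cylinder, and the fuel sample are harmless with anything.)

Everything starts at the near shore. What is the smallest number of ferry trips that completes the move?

Counting alone: the ferryman can take at most 1 across per trip to the far shore, so moving all 9 needs at least 9 loaded trips out, with a return between consecutive ones — at least 17 crossings.
The plan below uses exactly 17 crossings, so it is optimal:
1. Ferryman goes to the far shore with the peroxide.
2. Ferryman goes back to the near shore alone.
3. Ferryman goes to the far shore with the catalyst vial.
4. Ferryman goes back to the near shore alone.
5. Ferryman goes to the far shore with the solvent jar.
6. Ferryman goes back to the near shore alone.
7. Ferryman goes to the far shore with the ether can.
8. Ferryman goes back to the near shore alone.
9. Ferryman goes to the far shore with the reducing agent.
10. Ferryman goes back to the near shore alone.
11. Ferryman goes to the far shore with the base flask.
12. Ferryman goes back to the near shore alone.
13. Ferryman goes to the far shore with the chlorine cylinder.
14. Ferryman goes back to the near shore alone.
15. Ferryman goes to the far shore with the fuel sample.
16. Ferryman goes back to the near shore alone.
17. Ferryman goes to the far shore with the ammonia bottle.

17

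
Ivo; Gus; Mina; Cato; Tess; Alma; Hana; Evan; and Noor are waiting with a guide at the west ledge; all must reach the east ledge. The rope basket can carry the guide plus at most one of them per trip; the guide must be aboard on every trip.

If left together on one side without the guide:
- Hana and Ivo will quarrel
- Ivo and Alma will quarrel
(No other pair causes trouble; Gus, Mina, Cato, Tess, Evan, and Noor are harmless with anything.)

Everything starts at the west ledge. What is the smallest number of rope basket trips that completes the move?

Counting alone: the guide can take at most 1 across per trip to the east ledge, so moving all 9 needs at least 9 loaded trips out, with a return between consecutive ones — at least 17 crossings.
The safety rule pushes this higher. Following every safe sequence of crossings, the most of the 9 that can be at the east ledge as the rope basket arrives there on crossing 17 is 8 — never all 9.
So no plan with fewer than 19 crossings exists, and this one achieves 19:
1. Guide goes to the east ledge with Ivo.  [the west ledge: Alma, Cato, Evan, Gus, Hana, Mina, Noor, Tess | the east ledge: Ivo]
2. Guide goes back to the west ledge alone.  [the west ledge: Alma, Cato, Evan, Gus, Hana, Mina, Noor, Tess | the east ledge: Ivo]
3. Guide goes to the east ledge with Gus.  [the west ledge: Alma, Cato, Evan, Hana, Mina, Noor, Tess | the east ledge: Gus, Ivo]
4. Guide goes back to the west ledge alone.  [the west ledge: Alma, Cato, Evan, Hana, Mina, Noor, Tess | the east ledge: Gus, Ivo]
5. Guide goes to the east ledge with Mina.  [the west ledge: Alma, Cato, Evan, Hana, Noor, Tess | the east ledge: Gus, Ivo, Mina]
6. Guide goes back to the west ledge alone.  [the west ledge: Alma, Cato, Evan, Hana, Noor, Tess | the east ledge: Gus, Ivo, Mina]
7. Guide goes to the east ledge with Cato.  [the west ledge: Alma, Evan, Hana, Noor, Tess | the east ledge: Cato, Gus, Ivo, Mina]
8. Guide goes back to the west ledge alone.  [the west ledge: Alma, Evan, Hana, Noor, Tess | the east ledge: Cato, Gus, Ivo, Mina]
9. Guide goes to the east ledge with Tess.  [the west ledge: Alma, Evan, Hana, Noor | the east ledge: Cato, Gus, Ivo, Mina, Tess]
10. Guide goes back to the west ledge alone.  [the west ledge: Alma, Evan, Hana, Noor | the east ledge: Cato, Gus, Ivo, Mina, Tess]
11. Guide goes to the east ledge with Alma.  [the west ledge: Evan, Hana, Noor | the east ledge: Alma, Cato, Gus, Ivo, Mina, Tess]
12. Guide goes back to the west ledge with Ivo.  [the west ledge: Evan, Hana, Ivo, Noor | the east ledge: Alma, Cato, Gus, Mina, Tess]
13. Guide goes to the east ledge with Hana.  [the west ledge: Evan, Ivo, Noor | the east ledge: Alma, Cato, Gus, Hana, Mina, Tess]
14. Guide goes back to the west ledge alone.  [the west ledge: Evan, Ivo, Noor | the east ledge: Alma, Cato, Gus, Hana, Mina, Tess]
15. Guide goes to the east ledge with Evan.  [the west ledge: Ivo, Noor | the east ledge: Alma, Cato, Evan, Gus, Hana, Mina, Tess]
16. Guide goes back to the west ledge alone.  [the west ledge: Ivo, Noor | the east ledge: Alma, Cato, Evan, Gus, Hana, Mina, Tess]
17. Guide goes to the east ledge with Noor.  [the west ledge: Ivo | the east ledge: Alma, Cato, Evan, Gus, Hana, Mina, Noor, Tess]
18. Guide goes back to the west ledge alone.  [the west ledge: Ivo | the east ledge: Alma, Cato, Evan, Gus, Hana, Mina, Noor, Tess]
19. Guide goes to the east ledge with Ivo.  [the west ledge: — | the east ledge: Alma, Cato, Evan, Gus, Hana, Ivo, Mina, Noor, Tess]

19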